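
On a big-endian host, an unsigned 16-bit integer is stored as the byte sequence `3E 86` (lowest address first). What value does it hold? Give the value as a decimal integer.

Big-endian stores the most-significant byte at the lowest address.
The bytes are already most-significant first: 0x3E86.
0x3E86 = 16006.

16006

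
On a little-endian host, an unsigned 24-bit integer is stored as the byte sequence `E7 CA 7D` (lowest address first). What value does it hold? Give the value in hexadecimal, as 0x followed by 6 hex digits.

Little-endian stores the least-significant byte at the lowest address.
Reassemble most-significant byte first: 7D CA E7 → 0x7DCAE7.

0x7DCAE7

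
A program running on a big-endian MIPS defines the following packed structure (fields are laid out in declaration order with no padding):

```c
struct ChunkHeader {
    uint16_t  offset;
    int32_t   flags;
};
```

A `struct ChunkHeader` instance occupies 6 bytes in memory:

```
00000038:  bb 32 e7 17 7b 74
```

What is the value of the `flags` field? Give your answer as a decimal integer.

`flags` follows `offset` (2 bytes), so it starts at byte offset 2 and occupies 4 bytes.
Bytes at offsets 2..5: E7 17 7B 74.
In big-endian order the high byte comes first in memory.
The bytes are already most-significant first: 0xE7177B74.
Top bit is set, so as a signed 32-bit value this is 0xE7177B74 − 2^32 = -417891468.

-417891468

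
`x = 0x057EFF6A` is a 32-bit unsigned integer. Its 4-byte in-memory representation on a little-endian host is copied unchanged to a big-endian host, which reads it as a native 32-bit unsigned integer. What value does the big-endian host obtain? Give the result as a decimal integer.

Stored little-endian, the bytes at ascending addresses are 6A FF 7E 05.
Read back as big-endian, the last byte is least significant, giving 0x6AFF7E05.
0x6AFF7E05 = 1795128837.

1795128837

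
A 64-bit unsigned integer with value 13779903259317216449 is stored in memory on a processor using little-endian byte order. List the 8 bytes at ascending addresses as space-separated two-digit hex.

C1 A4 D9 5A 01 0D 3C BF

13779903259317216449 in hexadecimal, padded to 64 bits, is 0xBF3C0D015AD9A4C1.
Split into bytes (most-significant first): BF 3C 0D 01 5A D9 A4 C1.
Little-endian: lowest address holds the least-significant byte.
So at ascending addresses the bytes are C1 A4 D9 5A 01 0D 3C BF.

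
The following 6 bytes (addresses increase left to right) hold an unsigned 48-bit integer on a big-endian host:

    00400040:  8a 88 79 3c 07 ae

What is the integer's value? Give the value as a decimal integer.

152318754162606

In big-endian order the high byte comes first in memory.
The bytes are already most-significant first: 0x8A88793C07AE.
0x8A88793C07AE = 152318754162606.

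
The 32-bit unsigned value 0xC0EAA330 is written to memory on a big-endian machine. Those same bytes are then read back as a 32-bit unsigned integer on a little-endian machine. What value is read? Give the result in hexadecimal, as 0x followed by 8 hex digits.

0x30A3EAC0

Stored big-endian, the bytes at ascending addresses are C0 EA A3 30.
Read back as little-endian, the first byte is least significant, giving 0x30A3EAC0.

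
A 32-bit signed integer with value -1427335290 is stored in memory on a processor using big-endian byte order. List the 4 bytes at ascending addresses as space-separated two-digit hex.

Two's complement of -1427335290 in 32 bits: 1427335290 = 0x5513687A; invert → 0xAAEC9785; add 1 → 0xAAEC9786.
Split into bytes (most-significant first): AA EC 97 86.
Big-endian: lowest address holds the most-significant byte.
So the memory order matches the most-significant-first order: AA EC 97 86.

AA EC 97 86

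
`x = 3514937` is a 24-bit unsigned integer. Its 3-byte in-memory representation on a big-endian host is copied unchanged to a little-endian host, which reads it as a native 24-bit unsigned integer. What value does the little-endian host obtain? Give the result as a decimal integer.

3514937 in 24-bit hexadecimal is 0x35A239.
Stored big-endian, the bytes at ascending addresses are 35 A2 39.
Read back as little-endian, the first byte is least significant, giving 0x39A235.
0x39A235 = 3777077.

3777077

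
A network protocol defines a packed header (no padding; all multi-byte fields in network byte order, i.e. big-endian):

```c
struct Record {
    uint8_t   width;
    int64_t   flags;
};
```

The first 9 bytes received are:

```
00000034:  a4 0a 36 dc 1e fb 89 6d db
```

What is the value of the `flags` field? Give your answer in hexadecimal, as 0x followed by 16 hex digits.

`flags` follows `width` (1 byte), so it starts at byte offset 1 and occupies 8 bytes.
Bytes at offsets 1..8: 0A 36 DC 1E FB 89 6D DB.
Big-endian: lowest address holds the most-significant byte.
The bytes are already most-significant first: 0x0A36DC1EFB896DDB.

0x0A36DC1EFB896DDB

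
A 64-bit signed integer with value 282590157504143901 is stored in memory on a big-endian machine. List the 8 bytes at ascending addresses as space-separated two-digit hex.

03 EB F6 40 43 0E 62 1D

282590157504143901 in hexadecimal, padded to 64 bits, is 0x03EBF640430E621D.
Split into bytes (most-significant first): 03 EB F6 40 43 0E 62 1D.
Big-endian: lowest address holds the most-significant byte.
So the memory order matches the most-significant-first order: 03 EB F6 40 43 0E 62 1D.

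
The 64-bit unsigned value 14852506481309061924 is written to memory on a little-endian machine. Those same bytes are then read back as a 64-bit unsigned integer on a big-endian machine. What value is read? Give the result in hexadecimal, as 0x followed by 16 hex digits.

14852506481309061924 in 64-bit hexadecimal is 0xCE1EB3F3EA9D1324.
Stored little-endian, the bytes at ascending addresses are 24 13 9D EA F3 B3 1E CE.
Read back as big-endian, the last byte is least significant, giving 0x24139DEAF3B31ECE.

0x24139DEAF3B31ECE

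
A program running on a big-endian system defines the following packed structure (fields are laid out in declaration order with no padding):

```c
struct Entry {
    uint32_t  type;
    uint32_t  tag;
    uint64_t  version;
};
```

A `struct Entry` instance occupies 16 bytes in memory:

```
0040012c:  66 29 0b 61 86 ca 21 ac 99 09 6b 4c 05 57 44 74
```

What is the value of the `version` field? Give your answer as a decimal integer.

11027463136844661876

`version` follows `type` (4 B), `tag` (4 B), so it starts at offset 4 + 4 = 8 and occupies 8 bytes.
Bytes at offsets 8..15: 99 09 6B 4C 05 57 44 74.
Big-endian stores the most-significant byte at the lowest address.
The bytes are already most-significant first: 0x99096B4C05574474.
0x99096B4C05574474 = 11027463136844661876.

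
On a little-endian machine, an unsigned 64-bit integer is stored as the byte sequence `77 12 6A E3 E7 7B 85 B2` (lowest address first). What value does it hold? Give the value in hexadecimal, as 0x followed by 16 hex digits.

0xB2857BE7E36A1277

Little-endian stores the least-significant byte at the lowest address.
Reassemble most-significant byte first: B2 85 7B E7 E3 6A 12 77 → 0xB2857BE7E36A1277.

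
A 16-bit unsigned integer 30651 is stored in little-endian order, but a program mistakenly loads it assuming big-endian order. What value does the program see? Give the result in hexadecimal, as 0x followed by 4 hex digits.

30651 in 16-bit hexadecimal is 0x77BB.
Stored little-endian, the bytes at ascending addresses are BB 77.
Read back as big-endian, the last byte is least significant, giving 0xBB77.

0xBB77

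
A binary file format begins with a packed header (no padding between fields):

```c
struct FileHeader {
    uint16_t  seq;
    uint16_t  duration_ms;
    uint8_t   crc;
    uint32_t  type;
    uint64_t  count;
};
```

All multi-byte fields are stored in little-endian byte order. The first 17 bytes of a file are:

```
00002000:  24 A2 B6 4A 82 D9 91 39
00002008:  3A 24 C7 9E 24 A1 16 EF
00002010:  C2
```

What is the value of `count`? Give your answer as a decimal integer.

`count` follows `seq` (2 B), `duration_ms` (2 B), `crc` (1 B), `type` (4 B), so it starts at offset 2 + 2 + 1 + 4 = 9 and occupies 8 bytes.
Bytes at offsets 9..16: 24 C7 9E 24 A1 16 EF C2.
In little-endian order the low byte comes first in memory.
Reassemble most-significant byte first: C2 EF 16 A1 24 9E C7 24 → 0xC2EF16A1249EC724.
0xC2EF16A1249EC724 = 14046470644151797540.

14046470644151797540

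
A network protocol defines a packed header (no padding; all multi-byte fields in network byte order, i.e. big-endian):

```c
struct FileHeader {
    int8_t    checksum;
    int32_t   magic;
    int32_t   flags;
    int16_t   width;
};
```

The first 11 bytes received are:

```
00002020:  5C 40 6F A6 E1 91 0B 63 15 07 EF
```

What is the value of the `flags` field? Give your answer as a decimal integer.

`flags` follows `checksum` (1 B), `magic` (4 B), so it starts at offset 1 + 4 = 5 and occupies 4 bytes.
Bytes at offsets 5..8: 91 0B 63 15.
In big-endian order the high byte comes first in memory.
The bytes are already most-significant first: 0x910B6315.
Top bit is set, so as a signed 32-bit value this is 0x910B6315 − 2^32 = -1861524715.

-1861524715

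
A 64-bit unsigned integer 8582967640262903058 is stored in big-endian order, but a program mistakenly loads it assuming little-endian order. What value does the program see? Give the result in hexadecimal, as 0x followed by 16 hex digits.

8582967640262903058 in 64-bit hexadecimal is 0x771CD398248B0512.
Stored big-endian, the bytes at ascending addresses are 77 1C D3 98 24 8B 05 12.
Read back as little-endian, the first byte is least significant, giving 0x12058B2498D31C77.

0x12058B2498D31C77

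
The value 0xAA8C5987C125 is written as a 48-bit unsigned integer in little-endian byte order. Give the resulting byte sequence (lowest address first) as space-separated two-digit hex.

25 C1 87 59 8C AA

Split into bytes (most-significant first): AA 8C 59 87 C1 25.
Little-endian stores the least-significant byte at the lowest address.
So at ascending addresses the bytes are 25 C1 87 59 8C AA.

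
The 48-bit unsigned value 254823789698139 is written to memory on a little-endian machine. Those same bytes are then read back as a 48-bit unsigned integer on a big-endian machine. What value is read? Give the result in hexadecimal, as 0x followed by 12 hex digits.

0x5B1C77C9C2E7

254823789698139 in 48-bit hexadecimal is 0xE7C2C9771C5B.
Stored little-endian, the bytes at ascending addresses are 5B 1C 77 C9 C2 E7.
Read back as big-endian, the last byte is least significant, giving 0x5B1C77C9C2E7.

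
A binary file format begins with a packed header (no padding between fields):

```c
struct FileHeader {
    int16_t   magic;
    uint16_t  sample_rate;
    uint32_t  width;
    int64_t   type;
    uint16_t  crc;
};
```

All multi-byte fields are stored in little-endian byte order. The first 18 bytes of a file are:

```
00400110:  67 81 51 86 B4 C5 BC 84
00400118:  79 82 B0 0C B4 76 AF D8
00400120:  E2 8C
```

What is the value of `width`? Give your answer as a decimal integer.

`width` follows `magic` (2 B), `sample_rate` (2 B), so it starts at offset 2 + 2 = 4 and occupies 4 bytes.
Bytes at offsets 4..7: B4 C5 BC 84.
In little-endian order the low byte comes first in memory.
Reassemble most-significant byte first: 84 BC C5 B4 → 0x84BCC5B4.
0x84BCC5B4 = 2226963892.

2226963892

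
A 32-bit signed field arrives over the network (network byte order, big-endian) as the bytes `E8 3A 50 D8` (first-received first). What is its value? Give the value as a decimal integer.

Big-endian stores the most-significant byte at the lowest address.
The bytes are already most-significant first: 0xE83A50D8.
Top bit is set, so as a signed 32-bit value this is 0xE83A50D8 − 2^32 = -398831400.

-398831400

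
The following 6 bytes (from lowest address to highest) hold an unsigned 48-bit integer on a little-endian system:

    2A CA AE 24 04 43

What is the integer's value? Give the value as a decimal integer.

73685074364970

In little-endian order the low byte comes first in memory.
Reassemble most-significant byte first: 43 04 24 AE CA 2A → 0x430424AECA2A.
0x430424AECA2A = 73685074364970.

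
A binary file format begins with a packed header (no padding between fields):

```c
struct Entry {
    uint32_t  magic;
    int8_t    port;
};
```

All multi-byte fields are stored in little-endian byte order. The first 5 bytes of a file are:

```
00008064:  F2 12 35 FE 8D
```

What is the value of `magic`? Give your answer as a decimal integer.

4264891122

`magic` is the first field, at byte offset 0, occupying 4 bytes.
Bytes at offsets 0..3: F2 12 35 FE.
Little-endian stores the least-significant byte at the lowest address.
Reassemble most-significant byte first: FE 35 12 F2 → 0xFE3512F2.
0xFE3512F2 = 4264891122.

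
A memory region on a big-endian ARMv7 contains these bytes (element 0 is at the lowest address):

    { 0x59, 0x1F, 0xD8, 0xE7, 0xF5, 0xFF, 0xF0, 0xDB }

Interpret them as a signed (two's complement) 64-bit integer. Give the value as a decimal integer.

In big-endian order the high byte comes first in memory.
The bytes are already most-significant first: 0x591FD8E7F5FFF0DB.
0x591FD8E7F5FFF0DB = 6422090084429852891.

6422090084429852891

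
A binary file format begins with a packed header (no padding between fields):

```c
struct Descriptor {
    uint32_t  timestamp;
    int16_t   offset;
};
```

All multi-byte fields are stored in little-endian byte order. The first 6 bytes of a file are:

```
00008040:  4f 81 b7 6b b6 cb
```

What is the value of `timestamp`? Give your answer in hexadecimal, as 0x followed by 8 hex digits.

`timestamp` is the first field, at byte offset 0, occupying 4 bytes.
Bytes at offsets 0..3: 4F 81 B7 6B.
Little-endian: lowest address holds the least-significant byte.
Reassemble most-significant byte first: 6B B7 81 4F → 0x6BB7814F.

0x6BB7814F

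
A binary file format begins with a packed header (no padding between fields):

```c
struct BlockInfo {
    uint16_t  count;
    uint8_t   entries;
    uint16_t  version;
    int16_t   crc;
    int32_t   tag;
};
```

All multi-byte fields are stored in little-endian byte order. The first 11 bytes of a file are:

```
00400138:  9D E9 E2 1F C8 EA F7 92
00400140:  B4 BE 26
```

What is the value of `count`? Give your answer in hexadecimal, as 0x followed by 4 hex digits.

0xE99D

`count` is the first field, at byte offset 0, occupying 2 bytes.
Bytes at offsets 0..1: 9D E9.
Little-endian stores the least-significant byte at the lowest address.
Reassemble most-significant byte first: E9 9D → 0xE99D.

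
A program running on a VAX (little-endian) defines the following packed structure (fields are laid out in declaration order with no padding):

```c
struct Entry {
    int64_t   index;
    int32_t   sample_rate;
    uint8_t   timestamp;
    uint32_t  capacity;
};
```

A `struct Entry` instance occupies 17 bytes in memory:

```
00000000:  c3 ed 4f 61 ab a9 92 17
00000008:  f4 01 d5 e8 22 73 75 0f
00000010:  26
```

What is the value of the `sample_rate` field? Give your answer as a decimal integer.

-388693516

`sample_rate` follows `index` (8 bytes), so it starts at byte offset 8 and occupies 4 bytes.
Bytes at offsets 8..11: F4 01 D5 E8.
Little-endian stores the least-significant byte at the lowest address.
Reassemble most-significant byte first: E8 D5 01 F4 → 0xE8D501F4.
Top bit is set, so as a signed 32-bit value this is 0xE8D501F4 − 2^32 = -388693516.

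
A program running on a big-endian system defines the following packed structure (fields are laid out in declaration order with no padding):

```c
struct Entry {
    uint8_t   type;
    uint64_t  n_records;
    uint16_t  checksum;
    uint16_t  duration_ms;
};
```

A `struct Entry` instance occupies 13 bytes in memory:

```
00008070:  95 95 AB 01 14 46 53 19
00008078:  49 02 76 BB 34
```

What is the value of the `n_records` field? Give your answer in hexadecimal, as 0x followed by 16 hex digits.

0x95AB011446531949

`n_records` follows `type` (1 byte), so it starts at byte offset 1 and occupies 8 bytes.
Bytes at offsets 1..8: 95 AB 01 14 46 53 19 49.
Big-endian: lowest address holds the most-significant byte.
The bytes are already most-significant first: 0x95AB011446531949.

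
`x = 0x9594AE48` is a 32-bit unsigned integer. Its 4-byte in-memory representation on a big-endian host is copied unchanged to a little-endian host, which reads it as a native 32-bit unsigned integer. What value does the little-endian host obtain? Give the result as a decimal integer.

Stored big-endian, the bytes at ascending addresses are 95 94 AE 48.
Read back as little-endian, the first byte is least significant, giving 0x48AE9495.
0x48AE9495 = 1219400853.

1219400853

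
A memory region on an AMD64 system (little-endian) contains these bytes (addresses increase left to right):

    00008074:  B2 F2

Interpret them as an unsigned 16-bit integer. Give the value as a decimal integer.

Little-endian: lowest address holds the least-significant byte.
Reassemble most-significant byte first: F2 B2 → 0xF2B2.
0xF2B2 = 62130.

62130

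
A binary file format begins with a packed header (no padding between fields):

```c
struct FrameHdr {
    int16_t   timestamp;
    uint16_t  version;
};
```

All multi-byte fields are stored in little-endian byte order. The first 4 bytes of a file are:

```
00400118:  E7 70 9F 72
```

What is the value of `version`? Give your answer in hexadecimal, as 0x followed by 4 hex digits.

0x729F

`version` follows `timestamp` (2 bytes), so it starts at byte offset 2 and occupies 2 bytes.
Bytes at offsets 2..3: 9F 72.
Little-endian: lowest address holds the least-significant byte.
Reassemble most-significant byte first: 72 9F → 0x729F.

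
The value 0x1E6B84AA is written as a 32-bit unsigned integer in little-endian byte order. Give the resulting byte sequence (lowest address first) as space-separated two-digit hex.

Split into bytes (most-significant first): 1E 6B 84 AA.
Little-endian: lowest address holds the least-significant byte.
So at ascending addresses the bytes are AA 84 6B 1E.

AA 84 6B 1E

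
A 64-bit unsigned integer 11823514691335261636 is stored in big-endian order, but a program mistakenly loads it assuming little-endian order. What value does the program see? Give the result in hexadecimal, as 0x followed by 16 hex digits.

11823514691335261636 in 64-bit hexadecimal is 0xA4158FF7D5A68DC4.
Stored big-endian, the bytes at ascending addresses are A4 15 8F F7 D5 A6 8D C4.
Read back as little-endian, the first byte is least significant, giving 0xC48DA6D5F78F15A4.

0xC48DA6D5F78F15A4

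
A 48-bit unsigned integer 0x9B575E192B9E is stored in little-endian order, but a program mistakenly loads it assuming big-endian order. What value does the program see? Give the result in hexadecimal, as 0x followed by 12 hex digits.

0x9E2B195E579B

Stored little-endian, the bytes at ascending addresses are 9E 2B 19 5E 57 9B.
Read back as big-endian, the last byte is least significant, giving 0x9E2B195E579B.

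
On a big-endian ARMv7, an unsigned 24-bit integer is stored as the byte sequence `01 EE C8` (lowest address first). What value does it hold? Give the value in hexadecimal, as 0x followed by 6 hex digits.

Big-endian stores the most-significant byte at the lowest address.
The bytes are already most-significant first: 0x01EEC8.

0x01EEC8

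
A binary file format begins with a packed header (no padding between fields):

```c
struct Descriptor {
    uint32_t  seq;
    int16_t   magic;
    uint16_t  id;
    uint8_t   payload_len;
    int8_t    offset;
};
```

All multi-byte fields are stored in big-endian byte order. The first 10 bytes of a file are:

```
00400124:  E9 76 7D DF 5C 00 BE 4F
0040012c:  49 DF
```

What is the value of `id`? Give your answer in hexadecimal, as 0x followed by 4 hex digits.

0xBE4F

`id` follows `seq` (4 B), `magic` (2 B), so it starts at offset 4 + 2 = 6 and occupies 2 bytes.
Bytes at offsets 6..7: BE 4F.
Big-endian stores the most-significant byte at the lowest address.
The bytes are already most-significant first: 0xBE4F.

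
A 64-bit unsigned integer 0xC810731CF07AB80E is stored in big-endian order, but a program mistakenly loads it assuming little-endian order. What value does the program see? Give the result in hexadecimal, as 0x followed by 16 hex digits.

Stored big-endian, the bytes at ascending addresses are C8 10 73 1C F0 7A B8 0E.
Read back as little-endian, the first byte is least significant, giving 0x0EB87AF01C7310C8.

0x0EB87AF01C7310C8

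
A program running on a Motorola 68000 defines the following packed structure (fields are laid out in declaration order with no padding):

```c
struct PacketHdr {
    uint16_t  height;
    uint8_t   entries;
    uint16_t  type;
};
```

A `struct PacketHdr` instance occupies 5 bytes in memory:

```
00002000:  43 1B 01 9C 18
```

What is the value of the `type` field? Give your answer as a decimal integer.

`type` follows `height` (2 B), `entries` (1 B), so it starts at offset 2 + 1 = 3 and occupies 2 bytes.
Bytes at offsets 3..4: 9C 18.
In big-endian order the high byte comes first in memory.
The bytes are already most-significant first: 0x9C18.
0x9C18 = 39960.

39960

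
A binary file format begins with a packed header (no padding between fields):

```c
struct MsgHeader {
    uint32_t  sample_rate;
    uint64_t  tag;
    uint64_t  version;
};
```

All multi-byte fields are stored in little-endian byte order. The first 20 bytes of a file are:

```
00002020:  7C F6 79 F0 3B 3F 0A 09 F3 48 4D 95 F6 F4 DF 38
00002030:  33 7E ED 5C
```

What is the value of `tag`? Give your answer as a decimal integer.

10758335293523902267

`tag` follows `sample_rate` (4 bytes), so it starts at byte offset 4 and occupies 8 bytes.
Bytes at offsets 4..11: 3B 3F 0A 09 F3 48 4D 95.
Little-endian: lowest address holds the least-significant byte.
Reassemble most-significant byte first: 95 4D 48 F3 09 0A 3F 3B → 0x954D48F3090A3F3B.
0x954D48F3090A3F3B = 10758335293523902267.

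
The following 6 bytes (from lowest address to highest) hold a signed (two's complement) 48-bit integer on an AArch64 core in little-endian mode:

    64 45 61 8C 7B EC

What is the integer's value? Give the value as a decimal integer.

-21459596393116

Little-endian: lowest address holds the least-significant byte.
Reassemble most-significant byte first: EC 7B 8C 61 45 64 → 0xEC7B8C614564.
Top bit is set, so as a signed 48-bit value this is 0xEC7B8C614564 − 2^48 = -21459596393116.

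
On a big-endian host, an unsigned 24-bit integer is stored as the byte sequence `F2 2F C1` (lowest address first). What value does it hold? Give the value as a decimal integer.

15871937

Big-endian stores the most-significant byte at the lowest address.
The bytes are already most-significant first: 0xF22FC1.
0xF22FC1 = 15871937.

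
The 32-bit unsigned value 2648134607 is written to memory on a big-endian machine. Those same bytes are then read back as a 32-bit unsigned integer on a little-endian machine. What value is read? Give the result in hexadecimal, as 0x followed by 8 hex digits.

2648134607 in 32-bit hexadecimal is 0x9DD753CF.
Stored big-endian, the bytes at ascending addresses are 9D D7 53 CF.
Read back as little-endian, the first byte is least significant, giving 0xCF53D79D.

0xCF53D79D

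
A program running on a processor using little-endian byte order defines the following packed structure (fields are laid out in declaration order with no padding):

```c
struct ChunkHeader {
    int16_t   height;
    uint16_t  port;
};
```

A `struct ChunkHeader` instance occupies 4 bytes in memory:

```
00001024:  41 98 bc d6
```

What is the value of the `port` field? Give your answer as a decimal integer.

`port` follows `height` (2 bytes), so it starts at byte offset 2 and occupies 2 bytes.
Bytes at offsets 2..3: BC D6.
Little-endian stores the least-significant byte at the lowest address.
Reassemble most-significant byte first: D6 BC → 0xD6BC.
0xD6BC = 54972.

54972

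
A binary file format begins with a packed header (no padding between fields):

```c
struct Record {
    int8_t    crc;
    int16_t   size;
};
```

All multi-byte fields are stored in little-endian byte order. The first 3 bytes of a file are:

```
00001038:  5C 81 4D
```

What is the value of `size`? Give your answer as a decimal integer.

`size` follows `crc` (1 byte), so it starts at byte offset 1 and occupies 2 bytes.
Bytes at offsets 1..2: 81 4D.
In little-endian order the low byte comes first in memory.
Reassemble most-significant byte first: 4D 81 → 0x4D81.
0x4D81 = 19841.

19841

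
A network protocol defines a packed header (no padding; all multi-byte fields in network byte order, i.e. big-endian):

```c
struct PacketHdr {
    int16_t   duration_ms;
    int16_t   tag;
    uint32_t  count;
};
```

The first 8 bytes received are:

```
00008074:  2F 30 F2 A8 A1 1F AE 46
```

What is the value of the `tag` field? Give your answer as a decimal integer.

-3416

`tag` follows `duration_ms` (2 bytes), so it starts at byte offset 2 and occupies 2 bytes.
Bytes at offsets 2..3: F2 A8.
Big-endian stores the most-significant byte at the lowest address.
The bytes are already most-significant first: 0xF2A8.
Top bit is set, so as a signed 16-bit value this is 0xF2A8 − 2^16 = -3416.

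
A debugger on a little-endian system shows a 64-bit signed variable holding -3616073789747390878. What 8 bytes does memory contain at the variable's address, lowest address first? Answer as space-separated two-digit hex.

62 96 81 08 0C 20 D1 CD

Two's complement of -3616073789747390878 in 64 bits: 3616073789747390878 = 0x322EDFF3F77E699E; invert → 0xCDD1200C08819661; add 1 → 0xCDD1200C08819662.
Split into bytes (most-significant first): CD D1 20 0C 08 81 96 62.
Little-endian: lowest address holds the least-significant byte.
So at ascending addresses the bytes are 62 96 81 08 0C 20 D1 CD.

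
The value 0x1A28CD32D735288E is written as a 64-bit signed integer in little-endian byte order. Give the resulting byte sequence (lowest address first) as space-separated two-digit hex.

Split into bytes (most-significant first): 1A 28 CD 32 D7 35 28 8E.
In little-endian order the low byte comes first in memory.
So at ascending addresses the bytes are 8E 28 35 D7 32 CD 28 1A.

8E 28 35 D7 32 CD 28 1A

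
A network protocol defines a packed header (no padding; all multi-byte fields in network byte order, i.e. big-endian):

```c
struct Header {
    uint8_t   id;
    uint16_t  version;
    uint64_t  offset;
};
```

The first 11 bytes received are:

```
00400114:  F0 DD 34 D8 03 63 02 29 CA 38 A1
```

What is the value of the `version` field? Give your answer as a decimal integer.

`version` follows `id` (1 byte), so it starts at byte offset 1 and occupies 2 bytes.
Bytes at offsets 1..2: DD 34.
Big-endian: lowest address holds the most-significant byte.
The bytes are already most-significant first: 0xDD34.
0xDD34 = 56628.

56628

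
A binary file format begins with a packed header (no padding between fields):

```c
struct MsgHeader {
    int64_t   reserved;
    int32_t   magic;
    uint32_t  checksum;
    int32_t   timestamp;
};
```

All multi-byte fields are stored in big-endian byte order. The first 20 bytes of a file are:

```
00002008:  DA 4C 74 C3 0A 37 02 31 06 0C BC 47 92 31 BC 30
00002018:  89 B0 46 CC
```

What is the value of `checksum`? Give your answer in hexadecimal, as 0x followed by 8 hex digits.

0x9231BC30

`checksum` follows `reserved` (8 B), `magic` (4 B), so it starts at offset 8 + 4 = 12 and occupies 4 bytes.
Bytes at offsets 12..15: 92 31 BC 30.
Big-endian: lowest address holds the most-significant byte.
The bytes are already most-significant first: 0x9231BC30.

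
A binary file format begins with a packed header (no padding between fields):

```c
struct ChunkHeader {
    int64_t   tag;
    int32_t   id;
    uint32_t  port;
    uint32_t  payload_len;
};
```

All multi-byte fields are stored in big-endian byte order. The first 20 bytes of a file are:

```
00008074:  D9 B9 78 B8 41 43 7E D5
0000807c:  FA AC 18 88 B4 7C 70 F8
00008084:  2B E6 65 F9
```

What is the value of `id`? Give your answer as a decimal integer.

`id` follows `tag` (8 bytes), so it starts at byte offset 8 and occupies 4 bytes.
Bytes at offsets 8..11: FA AC 18 88.
In big-endian order the high byte comes first in memory.
The bytes are already most-significant first: 0xFAAC1888.
Top bit is set, so as a signed 32-bit value this is 0xFAAC1888 − 2^32 = -89384824.

-89384824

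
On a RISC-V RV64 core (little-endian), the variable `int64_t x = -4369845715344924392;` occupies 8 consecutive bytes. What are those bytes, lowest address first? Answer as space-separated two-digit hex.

18 61 9A 6D 79 30 5B C3

Two's complement of -4369845715344924392 in 64 bits: 4369845715344924392 = 0x3CA4CF8692659EE8; invert → 0xC35B30796D9A6117; add 1 → 0xC35B30796D9A6118.
Split into bytes (most-significant first): C3 5B 30 79 6D 9A 61 18.
Little-endian stores the least-significant byte at the lowest address.
So at ascending addresses the bytes are 18 61 9A 6D 79 30 5B C3.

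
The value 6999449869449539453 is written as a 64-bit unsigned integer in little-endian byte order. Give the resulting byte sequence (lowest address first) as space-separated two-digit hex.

6999449869449539453 in hexadecimal, padded to 64 bits, is 0x61230A9253B1AF7D.
Split into bytes (most-significant first): 61 23 0A 92 53 B1 AF 7D.
In little-endian order the low byte comes first in memory.
So at ascending addresses the bytes are 7D AF B1 53 92 0A 23 61.

7D AF B1 53 92 0A 23 61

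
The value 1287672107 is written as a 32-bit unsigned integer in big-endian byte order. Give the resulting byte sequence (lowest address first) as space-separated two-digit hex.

1287672107 in hexadecimal, padded to 32 bits, is 0x4CC0512B.
Split into bytes (most-significant first): 4C C0 51 2B.
Big-endian stores the most-significant byte at the lowest address.
So the memory order matches the most-significant-first order: 4C C0 51 2B.

4C C0 51 2B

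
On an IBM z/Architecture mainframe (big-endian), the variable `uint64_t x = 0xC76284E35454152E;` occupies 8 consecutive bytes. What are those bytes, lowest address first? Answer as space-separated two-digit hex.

Split into bytes (most-significant first): C7 62 84 E3 54 54 15 2E.
In big-endian order the high byte comes first in memory.
So the memory order matches the most-significant-first order: C7 62 84 E3 54 54 15 2E.

C7 62 84 E3 54 54 15 2E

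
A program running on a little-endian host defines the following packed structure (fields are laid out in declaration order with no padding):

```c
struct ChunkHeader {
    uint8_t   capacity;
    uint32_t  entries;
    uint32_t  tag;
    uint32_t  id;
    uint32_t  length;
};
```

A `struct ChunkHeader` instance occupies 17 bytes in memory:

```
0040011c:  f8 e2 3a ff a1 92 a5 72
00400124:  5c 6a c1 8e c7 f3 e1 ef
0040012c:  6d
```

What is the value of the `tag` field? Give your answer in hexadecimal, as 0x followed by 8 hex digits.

`tag` follows `capacity` (1 B), `entries` (4 B), so it starts at offset 1 + 4 = 5 and occupies 4 bytes.
Bytes at offsets 5..8: 92 A5 72 5C.
In little-endian order the low byte comes first in memory.
Reassemble most-significant byte first: 5C 72 A5 92 → 0x5C72A592.

0x5C72A592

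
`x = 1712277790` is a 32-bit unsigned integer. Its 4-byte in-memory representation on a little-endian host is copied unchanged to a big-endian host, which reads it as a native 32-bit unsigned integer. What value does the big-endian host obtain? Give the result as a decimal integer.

508104550

1712277790 in 32-bit hexadecimal is 0x660F491E.
Stored little-endian, the bytes at ascending addresses are 1E 49 0F 66.
Read back as big-endian, the last byte is least significant, giving 0x1E490F66.
0x1E490F66 = 508104550.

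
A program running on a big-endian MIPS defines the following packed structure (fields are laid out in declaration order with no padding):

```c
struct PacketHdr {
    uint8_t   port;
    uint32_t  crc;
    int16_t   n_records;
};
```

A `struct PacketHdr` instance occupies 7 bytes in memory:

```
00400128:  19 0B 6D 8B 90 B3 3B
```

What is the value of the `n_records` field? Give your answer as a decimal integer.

-19653

`n_records` follows `port` (1 B), `crc` (4 B), so it starts at offset 1 + 4 = 5 and occupies 2 bytes.
Bytes at offsets 5..6: B3 3B.
In big-endian order the high byte comes first in memory.
The bytes are already most-significant first: 0xB33B.
Top bit is set, so as a signed 16-bit value this is 0xB33B − 2^16 = -19653.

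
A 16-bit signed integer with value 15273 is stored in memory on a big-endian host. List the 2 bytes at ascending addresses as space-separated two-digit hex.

3B A9

15273 in hexadecimal, padded to 16 bits, is 0x3BA9.
Split into bytes (most-significant first): 3B A9.
In big-endian order the high byte comes first in memory.
So the memory order matches the most-significant-first order: 3B A9.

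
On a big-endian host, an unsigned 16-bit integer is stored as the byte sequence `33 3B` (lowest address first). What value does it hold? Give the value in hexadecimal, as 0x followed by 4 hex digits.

0x333B

Big-endian stores the most-significant byte at the lowest address.
The bytes are already most-significant first: 0x333B.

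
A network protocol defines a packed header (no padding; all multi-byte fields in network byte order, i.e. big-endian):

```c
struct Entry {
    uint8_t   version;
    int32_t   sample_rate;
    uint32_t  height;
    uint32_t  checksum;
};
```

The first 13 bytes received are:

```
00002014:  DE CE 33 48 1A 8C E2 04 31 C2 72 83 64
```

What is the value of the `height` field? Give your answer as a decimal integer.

`height` follows `version` (1 B), `sample_rate` (4 B), so it starts at offset 1 + 4 = 5 and occupies 4 bytes.
Bytes at offsets 5..8: 8C E2 04 31.
In big-endian order the high byte comes first in memory.
The bytes are already most-significant first: 0x8CE20431.
0x8CE20431 = 2363622449.

2363622449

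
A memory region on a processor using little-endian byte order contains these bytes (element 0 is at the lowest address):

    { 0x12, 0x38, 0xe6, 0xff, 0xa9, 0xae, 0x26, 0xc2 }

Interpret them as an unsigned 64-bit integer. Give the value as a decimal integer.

Little-endian stores the least-significant byte at the lowest address.
Reassemble most-significant byte first: C2 26 AE A9 FF E6 38 12 → 0xC226AEA9FFE63812.
0xC226AEA9FFE63812 = 13990061337639008274.

13990061337639008274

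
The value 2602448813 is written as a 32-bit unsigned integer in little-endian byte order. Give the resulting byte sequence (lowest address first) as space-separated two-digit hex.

AD 37 1E 9B

2602448813 in hexadecimal, padded to 32 bits, is 0x9B1E37AD.
Split into bytes (most-significant first): 9B 1E 37 AD.
In little-endian order the low byte comes first in memory.
So at ascending addresses the bytes are AD 37 1E 9B.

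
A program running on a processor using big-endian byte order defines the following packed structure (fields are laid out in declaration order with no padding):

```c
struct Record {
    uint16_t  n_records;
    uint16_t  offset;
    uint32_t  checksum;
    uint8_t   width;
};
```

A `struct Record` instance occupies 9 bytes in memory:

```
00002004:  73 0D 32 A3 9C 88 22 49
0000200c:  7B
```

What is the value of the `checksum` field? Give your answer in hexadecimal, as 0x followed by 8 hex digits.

`checksum` follows `n_records` (2 B), `offset` (2 B), so it starts at offset 2 + 2 = 4 and occupies 4 bytes.
Bytes at offsets 4..7: 9C 88 22 49.
In big-endian order the high byte comes first in memory.
The bytes are already most-significant first: 0x9C882249.

0x9C882249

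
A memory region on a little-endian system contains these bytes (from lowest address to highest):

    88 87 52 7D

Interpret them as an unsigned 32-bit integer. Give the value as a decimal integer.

In little-endian order the low byte comes first in memory.
Reassemble most-significant byte first: 7D 52 87 88 → 0x7D528788.
0x7D528788 = 2102560648.

2102560648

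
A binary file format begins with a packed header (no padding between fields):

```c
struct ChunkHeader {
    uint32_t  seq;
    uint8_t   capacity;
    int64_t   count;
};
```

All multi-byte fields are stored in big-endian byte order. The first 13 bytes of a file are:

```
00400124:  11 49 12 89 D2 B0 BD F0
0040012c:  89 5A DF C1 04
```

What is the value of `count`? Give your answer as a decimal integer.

`count` follows `seq` (4 B), `capacity` (1 B), so it starts at offset 4 + 1 = 5 and occupies 8 bytes.
Bytes at offsets 5..12: B0 BD F0 89 5A DF C1 04.
Big-endian stores the most-significant byte at the lowest address.
The bytes are already most-significant first: 0xB0BDF0895ADFC104.
Top bit is set, so as a signed 64-bit value this is 0xB0BDF0895ADFC104 − 2^64 = -5711144279710121724.

-5711144279710121724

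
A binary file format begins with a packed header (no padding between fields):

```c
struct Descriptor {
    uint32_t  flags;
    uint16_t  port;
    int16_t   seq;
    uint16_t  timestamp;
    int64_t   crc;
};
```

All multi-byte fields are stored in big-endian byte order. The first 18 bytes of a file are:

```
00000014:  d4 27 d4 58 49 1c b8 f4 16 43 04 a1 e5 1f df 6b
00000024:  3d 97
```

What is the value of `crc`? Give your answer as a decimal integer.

333799772457221527

`crc` follows `flags` (4 B), `port` (2 B), `seq` (2 B), `timestamp` (2 B), so it starts at offset 4 + 2 + 2 + 2 = 10 and occupies 8 bytes.
Bytes at offsets 10..17: 04 A1 E5 1F DF 6B 3D 97.
Big-endian: lowest address holds the most-significant byte.
The bytes are already most-significant first: 0x04A1E51FDF6B3D97.
0x04A1E51FDF6B3D97 = 333799772457221527.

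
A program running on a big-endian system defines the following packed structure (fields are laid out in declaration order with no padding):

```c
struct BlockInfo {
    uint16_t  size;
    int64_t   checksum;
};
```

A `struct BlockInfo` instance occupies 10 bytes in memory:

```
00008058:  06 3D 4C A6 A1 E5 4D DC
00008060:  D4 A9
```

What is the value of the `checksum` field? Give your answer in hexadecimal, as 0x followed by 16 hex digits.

0x4CA6A1E54DDCD4A9

`checksum` follows `size` (2 bytes), so it starts at byte offset 2 and occupies 8 bytes.
Bytes at offsets 2..9: 4C A6 A1 E5 4D DC D4 A9.
Big-endian stores the most-significant byte at the lowest address.
The bytes are already most-significant first: 0x4CA6A1E54DDCD4A9.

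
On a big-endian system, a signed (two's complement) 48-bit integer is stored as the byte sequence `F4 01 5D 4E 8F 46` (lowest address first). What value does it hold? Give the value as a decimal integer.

-13188279136442

Big-endian stores the most-significant byte at the lowest address.
The bytes are already most-significant first: 0xF4015D4E8F46.
Top bit is set, so as a signed 48-bit value this is 0xF4015D4E8F46 − 2^48 = -13188279136442.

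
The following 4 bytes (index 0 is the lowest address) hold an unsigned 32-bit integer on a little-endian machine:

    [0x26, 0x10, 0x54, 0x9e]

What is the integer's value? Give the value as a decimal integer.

2656309286

Little-endian stores the least-significant byte at the lowest address.
Reassemble most-significant byte first: 9E 54 10 26 → 0x9E541026.
0x9E541026 = 2656309286.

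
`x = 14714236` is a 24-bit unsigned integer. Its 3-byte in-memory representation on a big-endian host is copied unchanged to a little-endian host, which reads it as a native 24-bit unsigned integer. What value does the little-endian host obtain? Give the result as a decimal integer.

14714236 in 24-bit hexadecimal is 0xE0857C.
Stored big-endian, the bytes at ascending addresses are E0 85 7C.
Read back as little-endian, the first byte is least significant, giving 0x7C85E0.
0x7C85E0 = 8160736.

8160736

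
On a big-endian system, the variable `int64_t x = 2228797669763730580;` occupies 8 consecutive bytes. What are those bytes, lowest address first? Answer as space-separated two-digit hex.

1E EE 47 AC 06 7C 4C 94

2228797669763730580 in hexadecimal, padded to 64 bits, is 0x1EEE47AC067C4C94.
Split into bytes (most-significant first): 1E EE 47 AC 06 7C 4C 94.
In big-endian order the high byte comes first in memory.
So the memory order matches the most-significant-first order: 1E EE 47 AC 06 7C 4C 94.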